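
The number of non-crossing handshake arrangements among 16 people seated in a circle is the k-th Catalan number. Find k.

8

Non-crossing handshake pairings of 2n people are counted by C_n; 16 people gives n = 8.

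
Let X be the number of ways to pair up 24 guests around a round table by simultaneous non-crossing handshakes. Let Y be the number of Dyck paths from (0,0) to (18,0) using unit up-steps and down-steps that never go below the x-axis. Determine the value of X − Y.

203150

With 24 = 2·12 people, non-crossing handshake pairings are non-crossing perfect matchings on a circle, counted by C_12. So X = C_12 = 208012.
Paths of 9 up- and 9 down-steps that never dip below the axis are Dyck paths; their count is C_9. So Y = C_9 = 4862.
X − Y = 208012 − 4862 = 203150.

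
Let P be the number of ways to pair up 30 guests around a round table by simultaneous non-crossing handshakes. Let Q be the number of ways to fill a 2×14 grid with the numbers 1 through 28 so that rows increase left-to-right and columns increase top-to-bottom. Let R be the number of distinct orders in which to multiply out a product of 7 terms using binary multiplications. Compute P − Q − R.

With 30 = 2·15 people, non-crossing handshake pairings are non-crossing perfect matchings on a circle, counted by C_15. So P = C_15 = 9694845.
By the hook-length formula (or a Dyck-path bijection), SYT of shape 2×14 number C_14. So Q = C_14 = 2674440.
Ways to associate a product of 7 factors correspond to binary trees on 7 leaves, so the count is C_6. So R = C_6 = 132.
P − Q − R = 9694845 − 2674440 − 132 = 7020273.

7020273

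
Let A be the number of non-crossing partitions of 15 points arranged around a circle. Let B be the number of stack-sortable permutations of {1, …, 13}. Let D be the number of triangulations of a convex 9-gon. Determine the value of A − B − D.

The non-crossing partitions of [15] form a lattice of size C_15. So A = C_15 = 9694845.
Stack-sortable permutations are exactly the 231-avoiding ones, counted by C_n; here n = 13. So B = C_13 = 742900.
Triangulations of a convex m-gon are counted by C_{m−2}; with m = 9 this is C_7. So D = C_7 = 429.
A − B − D = 9694845 − 742900 − 429 = 8951516.

8951516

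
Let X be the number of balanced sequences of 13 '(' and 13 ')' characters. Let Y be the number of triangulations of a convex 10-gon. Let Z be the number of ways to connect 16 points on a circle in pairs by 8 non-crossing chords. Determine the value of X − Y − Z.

With 13 pairs the number of balanced bracket strings is the Catalan number C_13. So X = C_13 = 742900.
Triangulations of a convex m-gon are counted by C_{m−2}; with m = 10 this is C_8. So Y = C_8 = 1430.
Pairing 16 circle points by 8 non-crossing chords gives C_8 matchings. So Z = C_8 = 1430.
X − Y − Z = 742900 − 1430 − 1430 = 740040.

740040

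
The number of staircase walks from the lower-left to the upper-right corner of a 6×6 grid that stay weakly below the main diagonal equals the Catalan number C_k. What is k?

Monotone paths in an n×n grid that stay weakly below the diagonal are counted by C_n; here n = 6.

6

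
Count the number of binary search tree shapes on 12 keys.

Rooted binary trees with 12 nodes (each child slot possibly empty) number C_12.
C_12 = C_11 · 2(2·11+1)/(11+2) = 58786 · 46/13 = 208012.

208012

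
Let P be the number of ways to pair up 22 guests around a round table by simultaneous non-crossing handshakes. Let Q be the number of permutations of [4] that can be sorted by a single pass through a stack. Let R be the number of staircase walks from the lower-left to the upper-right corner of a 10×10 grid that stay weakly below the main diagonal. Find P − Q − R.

41976

With 22 = 2·11 people, non-crossing handshake pairings are non-crossing perfect matchings on a circle, counted by C_11. So P = C_11 = 58786.
Stack-sortable permutations are exactly the 231-avoiding ones, counted by C_n; here n = 4. So Q = C_4 = 14.
Monotone paths in an n×n grid that stay weakly below the diagonal are counted by C_n; here n = 10. So R = C_10 = 16796.
P − Q − R = 58786 − 14 − 16796 = 41976.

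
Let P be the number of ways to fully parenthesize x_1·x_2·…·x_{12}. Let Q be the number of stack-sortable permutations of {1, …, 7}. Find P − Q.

Bracketing 12 factors into binary products is counted by C_{12−1} = C_11. So P = C_11 = 58786.
Stack-sortable permutations are exactly the 231-avoiding ones, counted by C_n; here n = 7. So Q = C_7 = 429.
P − Q = 58786 − 429 = 58357.

58357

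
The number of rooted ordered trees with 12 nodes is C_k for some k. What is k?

11

Rooted ordered (plane) trees on m nodes have m−1 edges and are counted by C_{m−1}; m = 12 gives C_11.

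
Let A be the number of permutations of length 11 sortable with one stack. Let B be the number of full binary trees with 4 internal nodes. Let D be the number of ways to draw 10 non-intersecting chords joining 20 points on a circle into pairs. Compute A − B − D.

41976

By Knuth's characterisation, the stack-sortable permutations of length 11 are the 231-avoiders, numbering C_11. So A = C_11 = 58786.
Full binary trees with n internal nodes are counted by C_n; here n = 4. So B = C_4 = 14.
Pairing 20 circle points by 10 non-crossing chords gives C_10 matchings. So D = C_10 = 16796.
A − B − D = 58786 − 14 − 16796 = 41976.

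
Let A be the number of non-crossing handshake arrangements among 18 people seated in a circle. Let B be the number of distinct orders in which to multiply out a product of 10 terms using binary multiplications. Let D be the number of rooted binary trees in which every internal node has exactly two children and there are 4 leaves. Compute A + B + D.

Non-crossing handshake pairings of 2n people are counted by C_n; 18 people gives n = 9. So A = C_9 = 4862.
Parenthesizations of m factors correspond to full binary trees with m leaves, counted by C_{m−1}; m = 10 gives C_9. So B = C_9 = 4862.
A full binary tree with L leaves has L−1 internal nodes and is counted by C_{L−1}; L = 4 gives C_3. So D = C_3 = 5.
A + B + D = 4862 + 4862 + 5 = 9729.

9729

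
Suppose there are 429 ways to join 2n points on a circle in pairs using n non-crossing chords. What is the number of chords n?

7

Non-crossing pairings of 2n points on a circle are counted by C_n. The Catalan number equal to 429 is C_7.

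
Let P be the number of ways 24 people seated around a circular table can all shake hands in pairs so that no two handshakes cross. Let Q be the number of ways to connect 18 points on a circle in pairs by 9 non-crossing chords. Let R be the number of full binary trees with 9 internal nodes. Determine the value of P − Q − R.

198288

Non-crossing handshake pairings of 2n people are counted by C_n; 24 people gives n = 12. So P = C_12 = 208012.
Pairing 18 circle points by 9 non-crossing chords gives C_9 matchings. So Q = C_9 = 4862.
Full binary trees with n internal nodes are counted by C_n; here n = 9. So R = C_9 = 4862.
P − Q − R = 208012 − 4862 − 4862 = 198288.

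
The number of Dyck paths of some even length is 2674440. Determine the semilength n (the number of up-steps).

Dyck paths of semilength n are counted by C_n. Since C_14 = 2674440, the index is 14.

14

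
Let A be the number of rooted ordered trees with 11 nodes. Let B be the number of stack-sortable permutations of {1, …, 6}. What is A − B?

16664

A rooted plane tree on 11 nodes has 10 edges, and such trees are counted by C_10. So A = C_10 = 16796.
By Knuth's characterisation, the stack-sortable permutations of length 6 are the 231-avoiders, numbering C_6. So B = C_6 = 132.
A − B = 16796 − 132 = 16664.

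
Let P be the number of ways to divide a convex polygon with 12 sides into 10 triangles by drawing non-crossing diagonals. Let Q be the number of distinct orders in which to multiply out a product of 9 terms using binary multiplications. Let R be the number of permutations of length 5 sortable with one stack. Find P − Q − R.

The number of triangulations of a 12-gon is the Catalan number C_10 (index = sides − 2). So P = C_10 = 16796.
Ways to associate a product of 9 factors correspond to binary trees on 9 leaves, so the count is C_8. So Q = C_8 = 1430.
By Knuth's characterisation, the stack-sortable permutations of length 5 are the 231-avoiders, numbering C_5. So R = C_5 = 42.
P − Q − R = 16796 − 1430 − 42 = 15324.

15324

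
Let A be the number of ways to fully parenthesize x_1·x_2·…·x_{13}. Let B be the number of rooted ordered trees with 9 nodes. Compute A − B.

206582

Bracketing 13 factors into binary products is counted by C_{13−1} = C_12. So A = C_12 = 208012.
A rooted plane tree on 9 nodes has 8 edges, and such trees are counted by C_8. So B = C_8 = 1430.
A − B = 208012 − 1430 = 206582.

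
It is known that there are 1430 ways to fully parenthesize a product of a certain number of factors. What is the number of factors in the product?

9

Parenthesizations of m factors are counted by C_{m−1}. Since C_8 = 1430, the index is 8.
So the index is 8, and the number of factors is 8 + 1 = 9.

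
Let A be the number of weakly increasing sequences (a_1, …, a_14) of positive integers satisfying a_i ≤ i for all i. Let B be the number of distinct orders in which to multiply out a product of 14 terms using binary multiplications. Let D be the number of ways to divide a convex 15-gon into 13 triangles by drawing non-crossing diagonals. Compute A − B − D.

1188640

Such sub-staircase sequences of length n are counted by C_n; here n = 14. So A = C_14 = 2674440.
Bracketing 14 factors into binary products is counted by C_{14−1} = C_13. So B = C_13 = 742900.
A convex 15-gon is triangulated into 13 triangles, and the number of such triangulations is the Catalan number C_{15−2} = C_13. So D = C_13 = 742900.
A − B − D = 2674440 − 742900 − 742900 = 1188640.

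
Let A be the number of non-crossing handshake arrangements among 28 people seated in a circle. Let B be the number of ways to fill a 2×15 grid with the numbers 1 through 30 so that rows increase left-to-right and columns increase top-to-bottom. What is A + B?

12369285

Non-crossing handshake pairings of 2n people are counted by C_n; 28 people gives n = 14. So A = C_14 = 2674440.
Standard Young tableaux of shape 2×n are counted by C_n; here n = 15. So B = C_15 = 9694845.
A + B = 2674440 + 9694845 = 12369285.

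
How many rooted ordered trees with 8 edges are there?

Rooted ordered trees with n edges are counted by C_n; here n = 8.
C_8 = C(16,8)/9 = 12870/9 = 1430.

1430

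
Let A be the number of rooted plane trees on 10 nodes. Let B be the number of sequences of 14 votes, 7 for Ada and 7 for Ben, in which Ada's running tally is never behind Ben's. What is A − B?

4433

Rooted ordered (plane) trees on m nodes have m−1 edges and are counted by C_{m−1}; m = 10 gives C_9. So A = C_9 = 4862.
Ballot sequences with n votes each where one side never trails are Dyck words, counted by C_n; here n = 7. So B = C_7 = 429.
A − B = 4862 − 429 = 4433.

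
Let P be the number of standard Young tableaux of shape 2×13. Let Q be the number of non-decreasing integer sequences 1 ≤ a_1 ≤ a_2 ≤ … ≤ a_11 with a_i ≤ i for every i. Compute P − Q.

684114

By the hook-length formula (or a Dyck-path bijection), SYT of shape 2×13 number C_13. So P = C_13 = 742900.
Weakly increasing sequences with a_i ≤ i biject with Dyck paths of semilength 11, so there are C_11. So Q = C_11 = 58786.
P − Q = 742900 − 58786 = 684114.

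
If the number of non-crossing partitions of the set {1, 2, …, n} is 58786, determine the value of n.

Non-crossing partitions of [n] are counted by C_n. Since C_11 = 58786, the index is 11.

11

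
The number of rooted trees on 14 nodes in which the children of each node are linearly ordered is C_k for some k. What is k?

13

Rooted ordered (plane) trees on m nodes have m−1 edges and are counted by C_{m−1}; m = 14 gives C_13.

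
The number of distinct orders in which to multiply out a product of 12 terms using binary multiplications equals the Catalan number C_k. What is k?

Bracketing 12 factors into binary products is counted by C_{12−1} = C_11.

11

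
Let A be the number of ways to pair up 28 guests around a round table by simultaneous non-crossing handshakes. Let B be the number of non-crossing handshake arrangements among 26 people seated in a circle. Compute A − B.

1931540

With 28 = 2·14 people, non-crossing handshake pairings are non-crossing perfect matchings on a circle, counted by C_14. So A = C_14 = 2674440.
With 26 = 2·13 people, non-crossing handshake pairings are non-crossing perfect matchings on a circle, counted by C_13. So B = C_13 = 742900.
A − B = 2674440 − 742900 = 1931540.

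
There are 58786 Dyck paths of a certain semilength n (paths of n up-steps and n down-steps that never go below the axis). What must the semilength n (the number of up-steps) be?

Dyck paths of semilength n are counted by C_n, and C_11 = 58786.

11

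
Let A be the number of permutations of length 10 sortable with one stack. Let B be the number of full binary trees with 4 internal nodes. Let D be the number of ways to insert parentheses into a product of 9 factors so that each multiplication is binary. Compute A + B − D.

Stack-sortable permutations are exactly the 231-avoiding ones, counted by C_n; here n = 10. So A = C_10 = 16796.
The number of full binary trees on 4 internal nodes is the Catalan number C_4. So B = C_4 = 14.
Ways to associate a product of 9 factors correspond to binary trees on 9 leaves, so the count is C_8. So D = C_8 = 1430.
A + B − D = 16796 + 14 − 1430 = 15380.

15380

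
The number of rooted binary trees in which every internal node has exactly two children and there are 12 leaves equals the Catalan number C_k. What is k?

11

A full binary tree with L leaves has L−1 internal nodes and is counted by C_{L−1}; L = 12 gives C_11.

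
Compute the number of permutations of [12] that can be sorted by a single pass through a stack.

Stack-sortable permutations are exactly the 231-avoiding ones, counted by C_n; here n = 12.
C_12 = 208012.

208012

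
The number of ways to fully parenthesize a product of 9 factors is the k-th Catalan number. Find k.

Bracketing 9 factors into binary products is counted by C_{9−1} = C_8.

8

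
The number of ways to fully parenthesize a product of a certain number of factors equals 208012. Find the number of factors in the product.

Parenthesizations of m factors are counted by C_{m−1}. Since C_12 = 208012, the index is 12.
So the index is 12, and the number of factors is 12 + 1 = 13.

13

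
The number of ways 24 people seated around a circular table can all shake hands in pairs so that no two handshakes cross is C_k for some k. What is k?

12

Non-crossing handshake pairings of 2n people are counted by C_n; 24 people gives n = 12.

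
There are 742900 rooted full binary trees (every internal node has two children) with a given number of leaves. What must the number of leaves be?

Full binary trees with L leaves are counted by C_{L−1}. Since C_13 = 742900, the index is 13.
So the index is 13, and the number of leaves is 13 + 1 = 14.

14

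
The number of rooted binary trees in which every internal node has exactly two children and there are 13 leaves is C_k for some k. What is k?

12

A full binary tree with L leaves has L−1 internal nodes and is counted by C_{L−1}; L = 13 gives C_12.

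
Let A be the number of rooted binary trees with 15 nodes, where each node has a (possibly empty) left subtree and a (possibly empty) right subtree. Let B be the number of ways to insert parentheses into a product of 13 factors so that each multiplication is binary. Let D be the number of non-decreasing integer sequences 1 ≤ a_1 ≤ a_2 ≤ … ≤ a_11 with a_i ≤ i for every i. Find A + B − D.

There are C_n binary search tree shapes on n keys; with n = 15 that is C_15. So A = C_15 = 9694845.
Parenthesizations of m factors correspond to full binary trees with m leaves, counted by C_{m−1}; m = 13 gives C_12. So B = C_12 = 208012.
Weakly increasing sequences with a_i ≤ i biject with Dyck paths of semilength 11, so there are C_11. So D = C_11 = 58786.
A + B − D = 9694845 + 208012 − 58786 = 9844071.

9844071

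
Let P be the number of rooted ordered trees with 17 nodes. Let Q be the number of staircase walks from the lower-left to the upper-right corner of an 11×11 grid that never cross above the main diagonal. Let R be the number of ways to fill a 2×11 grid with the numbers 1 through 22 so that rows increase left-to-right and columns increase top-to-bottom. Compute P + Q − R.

35357670

Rooted ordered (plane) trees on m nodes have m−1 edges and are counted by C_{m−1}; m = 17 gives C_16. So P = C_16 = 35357670.
Monotone paths in an n×n grid that stay weakly below the diagonal are counted by C_n; here n = 11. So Q = C_11 = 58786.
Standard Young tableaux of shape 2×n are counted by C_n; here n = 11. So R = C_11 = 58786.
P + Q − R = 35357670 + 58786 − 58786 = 35357670.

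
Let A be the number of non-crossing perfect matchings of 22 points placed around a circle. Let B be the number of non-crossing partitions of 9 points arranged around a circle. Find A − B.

Non-crossing perfect matchings of 2n points on a circle are counted by C_n; with 22 points, n = 11. So A = C_11 = 58786.
The non-crossing partitions of [9] form a lattice of size C_9. So B = C_9 = 4862.
A − B = 58786 − 4862 = 53924.

53924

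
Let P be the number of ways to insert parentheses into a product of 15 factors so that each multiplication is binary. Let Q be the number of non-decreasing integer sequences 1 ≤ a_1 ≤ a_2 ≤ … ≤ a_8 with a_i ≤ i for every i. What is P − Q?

2673010

Parenthesizations of m factors correspond to full binary trees with m leaves, counted by C_{m−1}; m = 15 gives C_14. So P = C_14 = 2674440.
Such sub-staircase sequences of length n are counted by C_n; here n = 8. So Q = C_8 = 1430.
P − Q = 2674440 − 1430 = 2673010.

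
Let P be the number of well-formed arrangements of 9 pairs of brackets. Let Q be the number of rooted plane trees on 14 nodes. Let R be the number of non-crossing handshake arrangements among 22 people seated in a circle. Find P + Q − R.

With 9 pairs the number of balanced bracket strings is the Catalan number C_9. So P = C_9 = 4862.
A rooted plane tree on 14 nodes has 13 edges, and such trees are counted by C_13. So Q = C_13 = 742900.
With 22 = 2·11 people, non-crossing handshake pairings are non-crossing perfect matchings on a circle, counted by C_11. So R = C_11 = 58786.
P + Q − R = 4862 + 742900 − 58786 = 688976.

688976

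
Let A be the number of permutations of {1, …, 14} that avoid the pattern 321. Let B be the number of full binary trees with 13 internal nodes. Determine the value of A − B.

Permutations of [n] avoiding any single length-3 pattern are counted by C_n; here n = 14. So A = C_14 = 2674440.
Full binary trees with n internal nodes are counted by C_n; here n = 13. So B = C_13 = 742900.
A − B = 2674440 − 742900 = 1931540.

1931540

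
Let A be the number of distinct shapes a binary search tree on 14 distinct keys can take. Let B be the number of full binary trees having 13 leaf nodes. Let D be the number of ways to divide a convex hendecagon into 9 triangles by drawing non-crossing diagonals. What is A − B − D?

2461566

There are C_n binary search tree shapes on n keys; with n = 14 that is C_14. So A = C_14 = 2674440.
A full binary tree with L leaves has L−1 internal nodes and is counted by C_{L−1}; L = 13 gives C_12. So B = C_12 = 208012.
Triangulations of a convex m-gon are counted by C_{m−2}; with m = 11 this is C_9. So D = C_9 = 4862.
A − B − D = 2674440 − 208012 − 4862 = 2461566.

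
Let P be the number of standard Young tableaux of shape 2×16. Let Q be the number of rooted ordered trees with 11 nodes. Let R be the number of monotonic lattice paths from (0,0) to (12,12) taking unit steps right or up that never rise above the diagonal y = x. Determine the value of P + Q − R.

35166454

Standard Young tableaux of shape 2×n are counted by C_n; here n = 16. So P = C_16 = 35357670.
A rooted plane tree on 11 nodes has 10 edges, and such trees are counted by C_10. So Q = C_10 = 16796.
Monotone paths in an n×n grid that stay weakly below the diagonal are counted by C_n; here n = 12. So R = C_12 = 208012.
P + Q − R = 35357670 + 16796 − 208012 = 35166454.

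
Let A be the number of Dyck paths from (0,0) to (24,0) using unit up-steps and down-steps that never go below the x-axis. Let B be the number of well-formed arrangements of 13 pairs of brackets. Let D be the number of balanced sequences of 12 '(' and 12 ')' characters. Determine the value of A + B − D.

Dyck paths of semilength n (length 2n) are counted by C_n; here n = 12. So A = C_12 = 208012.
A balanced arrangement of 13 bracket pairs is a Dyck word of semilength 13, so the count is C_13. So B = C_13 = 742900.
With 12 pairs the number of balanced bracket strings is the Catalan number C_12. So D = C_12 = 208012.
A + B − D = 208012 + 742900 − 208012 = 742900.

742900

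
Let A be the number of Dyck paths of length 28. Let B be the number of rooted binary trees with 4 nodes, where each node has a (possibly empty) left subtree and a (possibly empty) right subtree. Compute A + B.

2674454

A Dyck path with 14 up-steps and 14 down-steps has semilength 14, so there are C_14 of them. So A = C_14 = 2674440.
Rooted binary trees with 4 nodes (each child slot possibly empty) number C_4. So B = C_4 = 14.
A + B = 2674440 + 14 = 2674454.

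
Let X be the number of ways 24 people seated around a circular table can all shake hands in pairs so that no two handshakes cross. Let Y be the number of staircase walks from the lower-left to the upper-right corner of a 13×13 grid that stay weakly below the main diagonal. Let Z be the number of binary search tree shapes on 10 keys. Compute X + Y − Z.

Non-crossing handshake pairings of 2n people are counted by C_n; 24 people gives n = 12. So X = C_12 = 208012.
Monotone paths in an n×n grid that stay weakly below the diagonal are counted by C_n; here n = 13. So Y = C_13 = 742900.
Rooted binary trees with 10 nodes (each child slot possibly empty) number C_10. So Z = C_10 = 16796.
X + Y − Z = 208012 + 742900 − 16796 = 934116.

934116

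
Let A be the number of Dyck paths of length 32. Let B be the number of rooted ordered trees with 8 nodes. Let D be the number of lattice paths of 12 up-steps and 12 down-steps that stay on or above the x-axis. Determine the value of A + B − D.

35150087

Dyck paths of semilength n (length 2n) are counted by C_n; here n = 16. So A = C_16 = 35357670.
A rooted plane tree on 8 nodes has 7 edges, and such trees are counted by C_7. So B = C_7 = 429.
Dyck paths of semilength n (length 2n) are counted by C_n; here n = 12. So D = C_12 = 208012.
A + B − D = 35357670 + 429 − 208012 = 35150087.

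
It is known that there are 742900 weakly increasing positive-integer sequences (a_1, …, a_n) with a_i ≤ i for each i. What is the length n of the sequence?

13

Such sub-staircase sequences of length n are counted by C_n. The Catalan number equal to 742900 is C_13.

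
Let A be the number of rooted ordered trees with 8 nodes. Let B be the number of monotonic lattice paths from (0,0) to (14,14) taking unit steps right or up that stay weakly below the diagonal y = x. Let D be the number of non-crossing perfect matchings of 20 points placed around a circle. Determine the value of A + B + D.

A rooted plane tree on 8 nodes has 7 edges, and such trees are counted by C_7. So A = C_7 = 429.
Monotone paths in an n×n grid that stay weakly below the diagonal are counted by C_n; here n = 14. So B = C_14 = 2674440.
Pairing 20 circle points by 10 non-crossing chords gives C_10 matchings. So D = C_10 = 16796.
A + B + D = 429 + 2674440 + 16796 = 2691665.

2691665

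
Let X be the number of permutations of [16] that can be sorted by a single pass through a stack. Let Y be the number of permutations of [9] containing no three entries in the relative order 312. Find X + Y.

Stack-sortable permutations are exactly the 231-avoiding ones, counted by C_n; here n = 16. So X = C_16 = 35357670.
For any fixed pattern of length 3, the pattern-avoiding permutations of [9] number C_9. So Y = C_9 = 4862.
X + Y = 35357670 + 4862 = 35362532.

35362532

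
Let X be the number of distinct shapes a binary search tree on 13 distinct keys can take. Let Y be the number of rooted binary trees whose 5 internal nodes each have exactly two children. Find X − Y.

Binary trees (left/right distinguished) on n nodes are counted by C_n; here n = 13. So X = C_13 = 742900.
Full binary trees with n internal nodes are counted by C_n; here n = 5. So Y = C_5 = 42.
X − Y = 742900 − 42 = 742858.

742858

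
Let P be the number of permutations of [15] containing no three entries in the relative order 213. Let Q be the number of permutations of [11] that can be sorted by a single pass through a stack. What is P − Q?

9636059

For any fixed pattern of length 3, the pattern-avoiding permutations of [15] number C_15. So P = C_15 = 9694845.
Stack-sortable permutations are exactly the 231-avoiding ones, counted by C_n; here n = 11. So Q = C_11 = 58786.
P − Q = 9694845 − 58786 = 9636059.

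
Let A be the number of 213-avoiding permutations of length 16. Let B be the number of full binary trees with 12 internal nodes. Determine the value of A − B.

Permutations of [n] avoiding any single length-3 pattern are counted by C_n; here n = 16. So A = C_16 = 35357670.
The number of full binary trees on 12 internal nodes is the Catalan number C_12. So B = C_12 = 208012.
A − B = 35357670 − 208012 = 35149658.

35149658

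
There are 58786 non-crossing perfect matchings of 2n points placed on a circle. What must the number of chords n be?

11

Non-crossing pairings of 2n points on a circle are counted by C_n, and C_11 = 58786.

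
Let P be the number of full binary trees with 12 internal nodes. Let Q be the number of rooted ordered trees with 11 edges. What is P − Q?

149226

The number of full binary trees on 12 internal nodes is the Catalan number C_12. So P = C_12 = 208012.
Rooted ordered trees with n edges are counted by C_n; here n = 11. So Q = C_11 = 58786.
P − Q = 208012 − 58786 = 149226.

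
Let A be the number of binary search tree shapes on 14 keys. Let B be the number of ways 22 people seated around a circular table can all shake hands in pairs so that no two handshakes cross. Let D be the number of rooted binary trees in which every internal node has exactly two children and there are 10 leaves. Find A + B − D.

Binary trees (left/right distinguished) on n nodes are counted by C_n; here n = 14. So A = C_14 = 2674440.
Non-crossing handshake pairings of 2n people are counted by C_n; 22 people gives n = 11. So B = C_11 = 58786.
A full binary tree with L leaves has L−1 internal nodes and is counted by C_{L−1}; L = 10 gives C_9. So D = C_9 = 4862.
A + B − D = 2674440 + 58786 − 4862 = 2728364.

2728364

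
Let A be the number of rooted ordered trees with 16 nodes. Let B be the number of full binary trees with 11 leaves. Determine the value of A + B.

Rooted ordered (plane) trees on m nodes have m−1 edges and are counted by C_{m−1}; m = 16 gives C_15. So A = C_15 = 9694845.
Full binary trees with 11 leaves have 11−1 = 10 internal nodes, so there are C_10 of them. So B = C_10 = 16796.
A + B = 9694845 + 16796 = 9711641.

9711641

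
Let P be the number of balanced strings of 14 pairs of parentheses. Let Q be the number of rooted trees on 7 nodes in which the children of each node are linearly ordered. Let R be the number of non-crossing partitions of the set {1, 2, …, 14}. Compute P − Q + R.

Balanced strings of n pairs of brackets are counted by C_n; here n = 14. So P = C_14 = 2674440.
Rooted ordered (plane) trees on m nodes have m−1 edges and are counted by C_{m−1}; m = 7 gives C_6. So Q = C_6 = 132.
Non-crossing partitions of an n-element set are counted by C_n; here n = 14. So R = C_14 = 2674440.
P − Q + R = 2674440 − 132 + 2674440 = 5348748.

5348748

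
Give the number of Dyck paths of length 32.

Dyck paths of semilength n (length 2n) are counted by C_n; here n = 16.
C_16 = C(32,16)/17 = 601080390/17 = 35357670.

35357670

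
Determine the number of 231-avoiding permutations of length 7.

429

Permutations of [n] avoiding any single length-3 pattern are counted by C_n; here n = 7.
C_7 = 429.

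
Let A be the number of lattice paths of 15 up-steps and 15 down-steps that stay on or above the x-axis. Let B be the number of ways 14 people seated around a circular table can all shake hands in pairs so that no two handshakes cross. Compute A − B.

A Dyck path with 15 up-steps and 15 down-steps has semilength 15, so there are C_15 of them. So A = C_15 = 9694845.
With 14 = 2·7 people, non-crossing handshake pairings are non-crossing perfect matchings on a circle, counted by C_7. So B = C_7 = 429.
A − B = 9694845 − 429 = 9694416.

9694416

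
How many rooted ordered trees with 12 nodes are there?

A rooted plane tree on 12 nodes has 11 edges, and such trees are counted by C_11.
C_11 = 58786.

58786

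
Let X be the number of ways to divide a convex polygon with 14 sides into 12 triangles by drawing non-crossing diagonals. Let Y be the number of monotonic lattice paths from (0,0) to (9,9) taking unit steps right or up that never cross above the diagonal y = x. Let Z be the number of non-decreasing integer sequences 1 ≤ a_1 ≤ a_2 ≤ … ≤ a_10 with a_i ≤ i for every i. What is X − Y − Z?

186354

Triangulations of a convex m-gon are counted by C_{m−2}; with m = 14 this is C_12. So X = C_12 = 208012.
Monotone paths in an n×n grid that stay weakly below the diagonal are counted by C_n; here n = 9. So Y = C_9 = 4862.
Such sub-staircase sequences of length n are counted by C_n; here n = 10. So Z = C_10 = 16796.
X − Y − Z = 208012 − 4862 − 16796 = 186354.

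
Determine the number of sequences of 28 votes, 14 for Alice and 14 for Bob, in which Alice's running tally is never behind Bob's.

Reading a vote for the leader as '(' and for the other as ')' turns such a sequence into a balanced string of 14 pairs, so the count is C_14.
C_14 = C_13 · 2(2·13+1)/(13+2) = 742900 · 54/15 = 2674440.

2674440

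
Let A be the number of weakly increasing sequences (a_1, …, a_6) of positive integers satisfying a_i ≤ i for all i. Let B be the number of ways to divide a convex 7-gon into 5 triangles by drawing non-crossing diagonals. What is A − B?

90

Weakly increasing sequences with a_i ≤ i biject with Dyck paths of semilength 6, so there are C_6. So A = C_6 = 132.
The number of triangulations of a 7-gon is the Catalan number C_5 (index = sides − 2). So B = C_5 = 42.
A − B = 132 − 42 = 90.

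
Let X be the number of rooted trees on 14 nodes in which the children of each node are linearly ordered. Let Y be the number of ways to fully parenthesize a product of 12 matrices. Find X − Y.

A rooted plane tree on 14 nodes has 13 edges, and such trees are counted by C_13. So X = C_13 = 742900.
Bracketing 12 factors into binary products is counted by C_{12−1} = C_11. So Y = C_11 = 58786.
X − Y = 742900 − 58786 = 684114.

684114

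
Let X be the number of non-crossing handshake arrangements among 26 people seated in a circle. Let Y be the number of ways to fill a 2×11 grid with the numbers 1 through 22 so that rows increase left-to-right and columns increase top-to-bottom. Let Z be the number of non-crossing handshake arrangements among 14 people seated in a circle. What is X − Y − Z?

Non-crossing handshake pairings of 2n people are counted by C_n; 26 people gives n = 13. So X = C_13 = 742900.
Standard Young tableaux of shape 2×n are counted by C_n; here n = 11. So Y = C_11 = 58786.
With 14 = 2·7 people, non-crossing handshake pairings are non-crossing perfect matchings on a circle, counted by C_7. So Z = C_7 = 429.
X − Y − Z = 742900 − 58786 − 429 = 683685.

683685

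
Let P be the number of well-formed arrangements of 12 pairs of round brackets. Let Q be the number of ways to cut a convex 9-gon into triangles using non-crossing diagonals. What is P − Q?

207583

Balanced strings of n pairs of brackets are counted by C_n; here n = 12. So P = C_12 = 208012.
The number of triangulations of a 9-gon is the Catalan number C_7 (index = sides − 2). So Q = C_7 = 429.
P − Q = 208012 − 429 = 207583.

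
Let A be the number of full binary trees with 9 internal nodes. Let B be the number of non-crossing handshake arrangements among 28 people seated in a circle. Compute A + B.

2679302

Full binary trees with n internal nodes are counted by C_n; here n = 9. So A = C_9 = 4862.
With 28 = 2·14 people, non-crossing handshake pairings are non-crossing perfect matchings on a circle, counted by C_14. So B = C_14 = 2674440.
A + B = 4862 + 2674440 = 2679302.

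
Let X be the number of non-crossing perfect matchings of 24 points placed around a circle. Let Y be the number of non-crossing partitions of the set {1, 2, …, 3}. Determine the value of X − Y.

Pairing 24 circle points by 12 non-crossing chords gives C_12 matchings. So X = C_12 = 208012.
The non-crossing partitions of [3] form a lattice of size C_3. So Y = C_3 = 5.
X − Y = 208012 − 5 = 208007.

208007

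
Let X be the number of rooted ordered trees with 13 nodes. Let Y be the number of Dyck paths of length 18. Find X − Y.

203150

Rooted ordered (plane) trees on m nodes have m−1 edges and are counted by C_{m−1}; m = 13 gives C_12. So X = C_12 = 208012.
Paths of 9 up- and 9 down-steps that never dip below the axis are Dyck paths; their count is C_9. So Y = C_9 = 4862.
X − Y = 208012 − 4862 = 203150.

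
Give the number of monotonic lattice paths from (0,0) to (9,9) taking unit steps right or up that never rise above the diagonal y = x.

4862

Monotone paths in an n×n grid that stay weakly below the diagonal are counted by C_n; here n = 9.
C_9 = C_8 · 2(2·8+1)/(8+2) = 1430 · 34/10 = 4862.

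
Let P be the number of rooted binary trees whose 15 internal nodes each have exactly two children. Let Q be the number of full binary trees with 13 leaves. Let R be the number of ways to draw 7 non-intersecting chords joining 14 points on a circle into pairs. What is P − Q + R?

The number of full binary trees on 15 internal nodes is the Catalan number C_15. So P = C_15 = 9694845.
A full binary tree with L leaves has L−1 internal nodes and is counted by C_{L−1}; L = 13 gives C_12. So Q = C_12 = 208012.
Non-crossing perfect matchings of 2n points on a circle are counted by C_n; with 14 points, n = 7. So R = C_7 = 429.
P − Q + R = 9694845 − 208012 + 429 = 9487262.

9487262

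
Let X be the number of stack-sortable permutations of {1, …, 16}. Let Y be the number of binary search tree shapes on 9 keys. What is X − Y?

35352808

Stack-sortable permutations are exactly the 231-avoiding ones, counted by C_n; here n = 16. So X = C_16 = 35357670.
Rooted binary trees with 9 nodes (each child slot possibly empty) number C_9. So Y = C_9 = 4862.
X − Y = 35357670 − 4862 = 35352808.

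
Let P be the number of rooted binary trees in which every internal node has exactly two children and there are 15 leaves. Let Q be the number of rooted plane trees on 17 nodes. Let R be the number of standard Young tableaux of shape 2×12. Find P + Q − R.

A full binary tree with L leaves has L−1 internal nodes and is counted by C_{L−1}; L = 15 gives C_14. So P = C_14 = 2674440.
A rooted plane tree on 17 nodes has 16 edges, and such trees are counted by C_16. So Q = C_16 = 35357670.
By the hook-length formula (or a Dyck-path bijection), SYT of shape 2×12 number C_12. So R = C_12 = 208012.
P + Q − R = 2674440 + 35357670 − 208012 = 37824098.

37824098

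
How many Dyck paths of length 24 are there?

208012

Dyck paths of semilength n (length 2n) are counted by C_n; here n = 12.
C_12 = 208012.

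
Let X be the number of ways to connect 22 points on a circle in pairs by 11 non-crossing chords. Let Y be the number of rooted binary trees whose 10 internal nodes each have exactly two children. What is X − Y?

41990

Pairing 22 circle points by 11 non-crossing chords gives C_11 matchings. So X = C_11 = 58786.
Full binary trees with n internal nodes are counted by C_n; here n = 10. So Y = C_10 = 16796.
X − Y = 58786 − 16796 = 41990.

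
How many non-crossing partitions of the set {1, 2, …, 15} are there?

Non-crossing partitions of an n-element set are counted by C_n; here n = 15.
C_15 = C_14 · 2(2·14+1)/(14+2) = 2674440 · 58/16 = 9694845.

9694845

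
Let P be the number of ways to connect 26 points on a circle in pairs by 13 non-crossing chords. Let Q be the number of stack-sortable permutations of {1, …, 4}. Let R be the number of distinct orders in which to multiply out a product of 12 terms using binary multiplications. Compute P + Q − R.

684128

Pairing 26 circle points by 13 non-crossing chords gives C_13 matchings. So P = C_13 = 742900.
By Knuth's characterisation, the stack-sortable permutations of length 4 are the 231-avoiders, numbering C_4. So Q = C_4 = 14.
Parenthesizations of m factors correspond to full binary trees with m leaves, counted by C_{m−1}; m = 12 gives C_11. So R = C_11 = 58786.
P + Q − R = 742900 + 14 − 58786 = 684128.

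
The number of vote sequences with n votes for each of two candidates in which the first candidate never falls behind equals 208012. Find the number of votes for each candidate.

Such ballot sequences with n votes each are counted by C_n, and C_12 = 208012.

12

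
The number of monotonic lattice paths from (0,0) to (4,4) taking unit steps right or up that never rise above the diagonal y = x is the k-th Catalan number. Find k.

4

Monotone paths in an n×n grid that stay weakly below the diagonal are counted by C_n; here n = 4.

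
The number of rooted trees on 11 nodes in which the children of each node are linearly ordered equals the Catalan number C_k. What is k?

A rooted plane tree on 11 nodes has 10 edges, and such trees are counted by C_10.

10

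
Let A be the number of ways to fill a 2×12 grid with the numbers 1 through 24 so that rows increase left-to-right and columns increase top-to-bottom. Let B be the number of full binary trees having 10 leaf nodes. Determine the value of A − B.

Standard Young tableaux of shape 2×n are counted by C_n; here n = 12. So A = C_12 = 208012.
Full binary trees with 10 leaves have 10−1 = 9 internal nodes, so there are C_9 of them. So B = C_9 = 4862.
A − B = 208012 − 4862 = 203150.

203150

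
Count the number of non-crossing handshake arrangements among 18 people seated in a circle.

Non-crossing handshake pairings of 2n people are counted by C_n; 18 people gives n = 9.
C_9 = C(18,9)/10 = 48620/10 = 4862.

4862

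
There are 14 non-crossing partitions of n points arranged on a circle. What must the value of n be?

4

Non-crossing partitions of [n] are counted by C_n; 14 = C_4.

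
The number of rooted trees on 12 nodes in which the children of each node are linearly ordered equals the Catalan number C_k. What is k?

A rooted plane tree on 12 nodes has 11 edges, and such trees are counted by C_11.

11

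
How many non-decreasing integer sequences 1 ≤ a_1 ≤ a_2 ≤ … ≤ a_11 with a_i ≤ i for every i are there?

58786

Such sub-staircase sequences of length n are counted by C_n; here n = 11.
C_11 = 58786.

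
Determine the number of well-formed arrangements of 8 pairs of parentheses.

Balanced strings of n pairs of brackets are counted by C_n; here n = 8.
C_8 = C(16,8)/9 = 12870/9 = 1430.

1430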